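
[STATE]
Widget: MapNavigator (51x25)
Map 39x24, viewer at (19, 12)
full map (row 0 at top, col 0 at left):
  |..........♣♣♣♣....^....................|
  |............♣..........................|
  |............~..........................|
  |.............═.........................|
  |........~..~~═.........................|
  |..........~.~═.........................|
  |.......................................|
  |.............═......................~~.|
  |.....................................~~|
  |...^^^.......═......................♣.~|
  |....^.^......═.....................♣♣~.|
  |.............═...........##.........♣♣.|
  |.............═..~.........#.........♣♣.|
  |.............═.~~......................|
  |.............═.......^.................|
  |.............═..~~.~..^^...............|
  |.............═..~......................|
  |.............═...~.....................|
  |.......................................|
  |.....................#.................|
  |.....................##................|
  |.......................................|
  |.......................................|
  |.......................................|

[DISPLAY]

      ..........♣♣♣♣....^....................      
      ............♣..........................      
      ............~..........................      
      .............═.........................      
      ........~..~~═.........................      
      ..........~.~═.........................      
      .......................................      
      .............═......................~~.      
      .....................................~~      
      ...^^^.......═......................♣.~      
      ....^.^......═.....................♣♣~.      
      .............═...........##.........♣♣.      
      .............═..~..@......#.........♣♣.      
      .............═.~~......................      
      .............═.......^.................      
      .............═..~~.~..^^...............      
      .............═..~......................      
      .............═...~.....................      
      .......................................      
      .....................#.................      
      .....................##................      
      .......................................      
      .......................................      
      .......................................      
                                                   


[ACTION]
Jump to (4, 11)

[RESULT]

                                                   
                     ..........♣♣♣♣....^...........
                     ............♣.................
                     ............~.................
                     .............═................
                     ........~..~~═................
                     ..........~.~═................
                     ..............................
                     .............═................
                     ..............................
                     ...^^^.......═................
                     ....^.^......═................
                     ....@........═...........##...
                     .............═..~.........#...
                     .............═.~~.............
                     .............═.......^........
                     .............═..~~.~..^^......
                     .............═..~.............
                     .............═...~............
                     ..............................
                     .....................#........
                     .....................##.......
                     ..............................
                     ..............................
                     ..............................


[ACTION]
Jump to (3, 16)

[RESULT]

                      ........~..~~═...............
                      ..........~.~═...............
                      .............................
                      .............═...............
                      .............................
                      ...^^^.......═...............
                      ....^.^......═...............
                      .............═...........##..
                      .............═..~.........#..
                      .............═.~~............
                      .............═.......^.......
                      .............═..~~.~..^^.....
                      ...@.........═..~............
                      .............═...~...........
                      .............................
                      .....................#.......
                      .....................##......
                      .............................
                      .............................
                      .............................
                                                   
                                                   
                                                   
                                                   
                                                   


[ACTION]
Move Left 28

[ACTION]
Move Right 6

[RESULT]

                   ........~..~~═..................
                   ..........~.~═..................
                   ................................
                   .............═..................
                   ................................
                   ...^^^.......═..................
                   ....^.^......═..................
                   .............═...........##.....
                   .............═..~.........#.....
                   .............═.~~...............
                   .............═.......^..........
                   .............═..~~.~..^^........
                   ......@......═..~...............
                   .............═...~..............
                   ................................
                   .....................#..........
                   .....................##.........
                   ................................
                   ................................
                   ................................
                                                   
                                                   
                                                   
                                                   
                                                   


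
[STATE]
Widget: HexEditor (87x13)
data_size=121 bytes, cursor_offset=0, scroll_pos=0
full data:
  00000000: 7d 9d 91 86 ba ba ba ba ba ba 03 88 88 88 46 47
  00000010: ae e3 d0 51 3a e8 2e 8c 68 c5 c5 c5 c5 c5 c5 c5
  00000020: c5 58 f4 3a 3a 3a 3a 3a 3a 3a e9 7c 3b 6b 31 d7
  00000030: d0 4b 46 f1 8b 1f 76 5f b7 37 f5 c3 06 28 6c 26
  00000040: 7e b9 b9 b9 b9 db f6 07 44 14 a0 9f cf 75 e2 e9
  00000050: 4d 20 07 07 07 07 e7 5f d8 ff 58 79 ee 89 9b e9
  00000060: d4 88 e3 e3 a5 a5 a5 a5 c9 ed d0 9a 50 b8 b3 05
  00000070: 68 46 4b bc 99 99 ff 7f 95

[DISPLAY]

00000000  7D 9d 91 86 ba ba ba ba  ba ba 03 88 88 88 46 47  |}.............FG|         
00000010  ae e3 d0 51 3a e8 2e 8c  68 c5 c5 c5 c5 c5 c5 c5  |...Q:...h.......|         
00000020  c5 58 f4 3a 3a 3a 3a 3a  3a 3a e9 7c 3b 6b 31 d7  |.X.:::::::.|;k1.|         
00000030  d0 4b 46 f1 8b 1f 76 5f  b7 37 f5 c3 06 28 6c 26  |.KF...v_.7...(l&|         
00000040  7e b9 b9 b9 b9 db f6 07  44 14 a0 9f cf 75 e2 e9  |~.......D....u..|         
00000050  4d 20 07 07 07 07 e7 5f  d8 ff 58 79 ee 89 9b e9  |M ....._..Xy....|         
00000060  d4 88 e3 e3 a5 a5 a5 a5  c9 ed d0 9a 50 b8 b3 05  |............P...|         
00000070  68 46 4b bc 99 99 ff 7f  95                       |hFK......       |         
                                                                                       
                                                                                       
                                                                                       
                                                                                       
                                                                                       


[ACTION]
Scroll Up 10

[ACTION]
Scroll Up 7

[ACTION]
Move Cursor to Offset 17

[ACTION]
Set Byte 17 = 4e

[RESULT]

00000000  7d 9d 91 86 ba ba ba ba  ba ba 03 88 88 88 46 47  |}.............FG|         
00000010  ae 4E d0 51 3a e8 2e 8c  68 c5 c5 c5 c5 c5 c5 c5  |.N.Q:...h.......|         
00000020  c5 58 f4 3a 3a 3a 3a 3a  3a 3a e9 7c 3b 6b 31 d7  |.X.:::::::.|;k1.|         
00000030  d0 4b 46 f1 8b 1f 76 5f  b7 37 f5 c3 06 28 6c 26  |.KF...v_.7...(l&|         
00000040  7e b9 b9 b9 b9 db f6 07  44 14 a0 9f cf 75 e2 e9  |~.......D....u..|         
00000050  4d 20 07 07 07 07 e7 5f  d8 ff 58 79 ee 89 9b e9  |M ....._..Xy....|         
00000060  d4 88 e3 e3 a5 a5 a5 a5  c9 ed d0 9a 50 b8 b3 05  |............P...|         
00000070  68 46 4b bc 99 99 ff 7f  95                       |hFK......       |         
                                                                                       
                                                                                       
                                                                                       
                                                                                       
                                                                                       


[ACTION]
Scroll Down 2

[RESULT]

00000020  c5 58 f4 3a 3a 3a 3a 3a  3a 3a e9 7c 3b 6b 31 d7  |.X.:::::::.|;k1.|         
00000030  d0 4b 46 f1 8b 1f 76 5f  b7 37 f5 c3 06 28 6c 26  |.KF...v_.7...(l&|         
00000040  7e b9 b9 b9 b9 db f6 07  44 14 a0 9f cf 75 e2 e9  |~.......D....u..|         
00000050  4d 20 07 07 07 07 e7 5f  d8 ff 58 79 ee 89 9b e9  |M ....._..Xy....|         
00000060  d4 88 e3 e3 a5 a5 a5 a5  c9 ed d0 9a 50 b8 b3 05  |............P...|         
00000070  68 46 4b bc 99 99 ff 7f  95                       |hFK......       |         
                                                                                       
                                                                                       
                                                                                       
                                                                                       
                                                                                       
                                                                                       
                                                                                       


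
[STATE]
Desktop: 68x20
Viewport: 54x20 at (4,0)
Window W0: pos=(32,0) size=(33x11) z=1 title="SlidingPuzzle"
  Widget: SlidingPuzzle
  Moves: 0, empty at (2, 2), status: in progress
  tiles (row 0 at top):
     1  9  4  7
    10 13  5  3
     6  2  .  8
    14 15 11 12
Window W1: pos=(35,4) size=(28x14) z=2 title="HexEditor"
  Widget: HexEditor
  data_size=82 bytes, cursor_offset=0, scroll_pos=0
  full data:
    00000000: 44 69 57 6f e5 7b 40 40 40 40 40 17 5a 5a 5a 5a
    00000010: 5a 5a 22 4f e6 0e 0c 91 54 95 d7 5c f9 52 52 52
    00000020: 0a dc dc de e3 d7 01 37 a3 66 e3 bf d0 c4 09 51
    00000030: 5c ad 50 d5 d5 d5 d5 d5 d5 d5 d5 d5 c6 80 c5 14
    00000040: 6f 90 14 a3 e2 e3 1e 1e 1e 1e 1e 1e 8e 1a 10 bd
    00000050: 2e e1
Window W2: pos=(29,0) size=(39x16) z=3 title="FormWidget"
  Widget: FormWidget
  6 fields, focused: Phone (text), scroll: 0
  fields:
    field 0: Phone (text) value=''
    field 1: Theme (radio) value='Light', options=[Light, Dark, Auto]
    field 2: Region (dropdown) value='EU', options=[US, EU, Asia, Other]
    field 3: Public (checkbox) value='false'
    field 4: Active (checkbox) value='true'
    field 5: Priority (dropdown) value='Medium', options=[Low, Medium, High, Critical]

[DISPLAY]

                         ┏━━━━━━━━━━━━━━━━━━━━━━━━━━━━
                         ┃ FormWidget                 
                         ┠────────────────────────────
                         ┃> Phone:      [             
                         ┃  Theme:      (●) Light  ( )
                         ┃  Region:     [EU           
                         ┃  Public:     [ ]           
                         ┃  Active:     [x]           
                         ┃  Priority:   [Medium       
                         ┃                            
                         ┃                            
                         ┃                            
                         ┃                            
                         ┃                            
                         ┃                            
                         ┗━━━━━━━━━━━━━━━━━━━━━━━━━━━━
                               ┃                      
                               ┗━━━━━━━━━━━━━━━━━━━━━━
                                                      
                                                      


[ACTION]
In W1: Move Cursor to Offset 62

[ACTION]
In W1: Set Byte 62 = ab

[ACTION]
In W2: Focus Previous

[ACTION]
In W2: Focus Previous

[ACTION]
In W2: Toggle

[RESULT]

                         ┏━━━━━━━━━━━━━━━━━━━━━━━━━━━━
                         ┃ FormWidget                 
                         ┠────────────────────────────
                         ┃  Phone:      [             
                         ┃  Theme:      (●) Light  ( )
                         ┃  Region:     [EU           
                         ┃  Public:     [ ]           
                         ┃> Active:     [ ]           
                         ┃  Priority:   [Medium       
                         ┃                            
                         ┃                            
                         ┃                            
                         ┃                            
                         ┃                            
                         ┃                            
                         ┗━━━━━━━━━━━━━━━━━━━━━━━━━━━━
                               ┃                      
                               ┗━━━━━━━━━━━━━━━━━━━━━━
                                                      
                                                      


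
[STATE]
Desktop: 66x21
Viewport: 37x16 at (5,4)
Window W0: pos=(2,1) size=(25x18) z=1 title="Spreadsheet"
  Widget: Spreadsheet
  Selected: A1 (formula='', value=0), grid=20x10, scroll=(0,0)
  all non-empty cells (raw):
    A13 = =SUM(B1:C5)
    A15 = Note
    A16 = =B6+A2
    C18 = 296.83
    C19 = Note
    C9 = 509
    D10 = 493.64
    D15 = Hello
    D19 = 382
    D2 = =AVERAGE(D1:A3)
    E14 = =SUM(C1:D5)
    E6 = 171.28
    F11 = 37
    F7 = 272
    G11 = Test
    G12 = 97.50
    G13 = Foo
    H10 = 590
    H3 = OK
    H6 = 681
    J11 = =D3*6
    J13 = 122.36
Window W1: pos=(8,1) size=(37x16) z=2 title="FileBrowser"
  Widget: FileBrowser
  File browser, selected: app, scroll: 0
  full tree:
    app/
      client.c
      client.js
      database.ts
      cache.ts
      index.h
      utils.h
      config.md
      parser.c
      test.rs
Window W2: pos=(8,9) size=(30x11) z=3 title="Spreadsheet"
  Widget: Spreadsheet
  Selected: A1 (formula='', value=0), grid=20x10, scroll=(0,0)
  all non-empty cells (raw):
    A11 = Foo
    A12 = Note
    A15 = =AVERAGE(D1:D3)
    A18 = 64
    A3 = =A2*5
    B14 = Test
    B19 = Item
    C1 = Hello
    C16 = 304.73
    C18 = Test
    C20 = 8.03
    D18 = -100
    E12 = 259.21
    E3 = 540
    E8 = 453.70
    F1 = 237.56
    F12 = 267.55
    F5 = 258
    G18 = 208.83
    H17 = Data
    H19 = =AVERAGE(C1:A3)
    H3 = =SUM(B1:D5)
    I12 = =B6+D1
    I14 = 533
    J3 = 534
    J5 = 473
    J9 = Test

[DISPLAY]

:  ┃> [-] app/                       
   ┃    client.c                     
---┃    client.js                    
1  ┃    database.ts                  
2  ┃    cache.ts                     
3  ┏━━━━━━━━━━━━━━━━━━━━━━━━━━━━┓    
4  ┃ Spreadsheet                ┃    
5  ┠────────────────────────────┨    
6  ┃A1:                         ┃    
7  ┃       A       B       C    ┃    
8  ┃----------------------------┃    
9  ┃  1      [0]       0Hello   ┃    
0  ┃  2        0       0       0┃━━━━
1  ┃  3        0       0       0┃    
━━━┃  4        0       0       0┃    
   ┗━━━━━━━━━━━━━━━━━━━━━━━━━━━━┛    


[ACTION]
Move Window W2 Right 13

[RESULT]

:  ┃> [-] app/                       
   ┃    client.c                     
---┃    client.js                    
1  ┃    database.ts                  
2  ┃    cache.ts                     
3  ┃    index.h ┏━━━━━━━━━━━━━━━━━━━━
4  ┃    utils.h ┃ Spreadsheet        
5  ┃    config.m┠────────────────────
6  ┃    parser.c┃A1:                 
7  ┃    test.rs ┃       A       B    
8  ┃            ┃--------------------
9  ┃            ┃  1      [0]       0
0  ┗━━━━━━━━━━━━┃  2        0       0
1        0      ┃  3        0       0
━━━━━━━━━━━━━━━━┃  4        0       0
                ┗━━━━━━━━━━━━━━━━━━━━


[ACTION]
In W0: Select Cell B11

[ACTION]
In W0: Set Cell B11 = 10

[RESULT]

1: ┃> [-] app/                       
   ┃    client.c                     
---┃    client.js                    
1  ┃    database.ts                  
2  ┃    cache.ts                     
3  ┃    index.h ┏━━━━━━━━━━━━━━━━━━━━
4  ┃    utils.h ┃ Spreadsheet        
5  ┃    config.m┠────────────────────
6  ┃    parser.c┃A1:                 
7  ┃    test.rs ┃       A       B    
8  ┃            ┃--------------------
9  ┃            ┃  1      [0]       0
0  ┗━━━━━━━━━━━━┃  2        0       0
1        0    [1┃  3        0       0
━━━━━━━━━━━━━━━━┃  4        0       0
                ┗━━━━━━━━━━━━━━━━━━━━


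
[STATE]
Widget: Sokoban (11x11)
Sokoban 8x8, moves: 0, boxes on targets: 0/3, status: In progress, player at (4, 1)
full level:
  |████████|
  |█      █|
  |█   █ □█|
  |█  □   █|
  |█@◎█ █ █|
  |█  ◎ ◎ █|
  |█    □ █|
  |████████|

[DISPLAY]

████████   
█      █   
█   █ □█   
█  □   █   
█@◎█ █ █   
█  ◎ ◎ █   
█    □ █   
████████   
Moves: 0  0
           
           


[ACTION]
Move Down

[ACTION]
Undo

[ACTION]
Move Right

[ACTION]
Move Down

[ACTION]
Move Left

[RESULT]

████████   
█      █   
█   █ □█   
█  □   █   
█ ◎█ █ █   
█@ ◎ ◎ █   
█    □ █   
████████   
Moves: 3  0
           
           


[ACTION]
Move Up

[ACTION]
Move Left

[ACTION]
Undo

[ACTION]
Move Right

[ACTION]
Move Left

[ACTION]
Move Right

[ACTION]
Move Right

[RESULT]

████████   
█      █   
█   █ □█   
█  □   █   
█ ◎█ █ █   
█  + ◎ █   
█    □ █   
████████   
Moves: 7  0
           
           


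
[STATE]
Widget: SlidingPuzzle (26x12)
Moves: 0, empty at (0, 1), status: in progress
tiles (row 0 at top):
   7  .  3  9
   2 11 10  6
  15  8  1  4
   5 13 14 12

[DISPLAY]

┌────┬────┬────┬────┐     
│  7 │    │  3 │  9 │     
├────┼────┼────┼────┤     
│  2 │ 11 │ 10 │  6 │     
├────┼────┼────┼────┤     
│ 15 │  8 │  1 │  4 │     
├────┼────┼────┼────┤     
│  5 │ 13 │ 14 │ 12 │     
└────┴────┴────┴────┘     
Moves: 0                  
                          
                          


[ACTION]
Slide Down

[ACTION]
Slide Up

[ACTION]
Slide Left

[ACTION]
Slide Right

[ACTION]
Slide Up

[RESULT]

┌────┬────┬────┬────┐     
│  7 │ 11 │  3 │  9 │     
├────┼────┼────┼────┤     
│  2 │  8 │ 10 │  6 │     
├────┼────┼────┼────┤     
│ 15 │    │  1 │  4 │     
├────┼────┼────┼────┤     
│  5 │ 13 │ 14 │ 12 │     
└────┴────┴────┴────┘     
Moves: 4                  
                          
                          


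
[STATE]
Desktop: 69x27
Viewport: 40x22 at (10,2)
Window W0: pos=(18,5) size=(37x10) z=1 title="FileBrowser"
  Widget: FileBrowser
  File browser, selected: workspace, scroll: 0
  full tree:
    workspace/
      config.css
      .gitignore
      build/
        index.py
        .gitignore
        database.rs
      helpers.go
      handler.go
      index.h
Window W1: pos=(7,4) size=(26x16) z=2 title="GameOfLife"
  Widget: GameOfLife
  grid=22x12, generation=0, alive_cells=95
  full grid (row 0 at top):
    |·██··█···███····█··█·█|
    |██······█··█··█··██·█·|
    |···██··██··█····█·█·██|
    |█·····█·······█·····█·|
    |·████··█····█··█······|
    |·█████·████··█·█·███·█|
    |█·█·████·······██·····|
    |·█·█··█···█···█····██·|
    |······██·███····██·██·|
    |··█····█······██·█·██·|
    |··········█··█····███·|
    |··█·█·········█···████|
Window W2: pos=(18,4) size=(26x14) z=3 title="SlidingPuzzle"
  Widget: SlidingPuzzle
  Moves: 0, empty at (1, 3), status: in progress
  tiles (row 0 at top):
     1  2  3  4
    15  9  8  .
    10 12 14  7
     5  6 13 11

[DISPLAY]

                                        
                                        
━━━━━━━━┏━━━━━━━━━━━━━━━━━━━━━━━━┓      
ameOfLif┃ SlidingPuzzle          ┃━━━━━━
────────┠────────────────────────┨      
n: 0    ┃┌────┬────┬────┬────┐   ┃──────
█··█···█┃│  1 │  2 │  3 │  4 │   ┃      
······█·┃├────┼────┼────┼────┤   ┃      
·██··██·┃│ 15 │  9 │  8 │    │   ┃      
····█···┃├────┼────┼────┼────┤   ┃      
███··█··┃│ 10 │ 12 │ 14 │  7 │   ┃      
████·███┃├────┼────┼────┼────┤   ┃      
█·████··┃│  5 │  6 │ 13 │ 11 │   ┃━━━━━━
·█··█···┃└────┴────┴────┴────┘   ┃      
····██·█┃Moves: 0                ┃      
█····█··┗━━━━━━━━━━━━━━━━━━━━━━━━┛      
········█··█····███·  ┃                 
━━━━━━━━━━━━━━━━━━━━━━┛                 
                                        
                                        
                                        
                                        


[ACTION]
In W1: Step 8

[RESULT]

                                        
                                        
━━━━━━━━┏━━━━━━━━━━━━━━━━━━━━━━━━┓      
ameOfLif┃ SlidingPuzzle          ┃━━━━━━
────────┠────────────────────────┨      
n: 8    ┃┌────┬────┬────┬────┐   ┃──────
·······█┃│  1 │  2 │  3 │  4 │   ┃      
········┃├────┼────┼────┼────┤   ┃      
··█·····┃│ 15 │  9 │  8 │    │   ┃      
·█·██···┃├────┼────┼────┼────┤   ┃      
·█·██···┃│ 10 │ 12 │ 14 │  7 │   ┃      
··█████·┃├────┼────┼────┼────┤   ┃      
█·████·█┃│  5 │  6 │ 13 │ 11 │   ┃━━━━━━
█·██·███┃└────┴────┴────┴────┘   ┃      
··██··█·┃Moves: 0                ┃      
··█··█··┗━━━━━━━━━━━━━━━━━━━━━━━━┛      
···██········█·█····  ┃                 
━━━━━━━━━━━━━━━━━━━━━━┛                 
                                        
                                        
                                        
                                        


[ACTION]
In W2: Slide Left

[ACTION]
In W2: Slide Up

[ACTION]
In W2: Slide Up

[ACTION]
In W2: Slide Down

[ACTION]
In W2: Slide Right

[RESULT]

                                        
                                        
━━━━━━━━┏━━━━━━━━━━━━━━━━━━━━━━━━┓      
ameOfLif┃ SlidingPuzzle          ┃━━━━━━
────────┠────────────────────────┨      
n: 8    ┃┌────┬────┬────┬────┐   ┃──────
·······█┃│  1 │  2 │  3 │  4 │   ┃      
········┃├────┼────┼────┼────┤   ┃      
··█·····┃│ 15 │  9 │  8 │  7 │   ┃      
·█·██···┃├────┼────┼────┼────┤   ┃      
·█·██···┃│ 10 │ 12 │    │ 14 │   ┃      
··█████·┃├────┼────┼────┼────┤   ┃      
█·████·█┃│  5 │  6 │ 13 │ 11 │   ┃━━━━━━
█·██·███┃└────┴────┴────┴────┘   ┃      
··██··█·┃Moves: 4                ┃      
··█··█··┗━━━━━━━━━━━━━━━━━━━━━━━━┛      
···██········█·█····  ┃                 
━━━━━━━━━━━━━━━━━━━━━━┛                 
                                        
                                        
                                        
                                        


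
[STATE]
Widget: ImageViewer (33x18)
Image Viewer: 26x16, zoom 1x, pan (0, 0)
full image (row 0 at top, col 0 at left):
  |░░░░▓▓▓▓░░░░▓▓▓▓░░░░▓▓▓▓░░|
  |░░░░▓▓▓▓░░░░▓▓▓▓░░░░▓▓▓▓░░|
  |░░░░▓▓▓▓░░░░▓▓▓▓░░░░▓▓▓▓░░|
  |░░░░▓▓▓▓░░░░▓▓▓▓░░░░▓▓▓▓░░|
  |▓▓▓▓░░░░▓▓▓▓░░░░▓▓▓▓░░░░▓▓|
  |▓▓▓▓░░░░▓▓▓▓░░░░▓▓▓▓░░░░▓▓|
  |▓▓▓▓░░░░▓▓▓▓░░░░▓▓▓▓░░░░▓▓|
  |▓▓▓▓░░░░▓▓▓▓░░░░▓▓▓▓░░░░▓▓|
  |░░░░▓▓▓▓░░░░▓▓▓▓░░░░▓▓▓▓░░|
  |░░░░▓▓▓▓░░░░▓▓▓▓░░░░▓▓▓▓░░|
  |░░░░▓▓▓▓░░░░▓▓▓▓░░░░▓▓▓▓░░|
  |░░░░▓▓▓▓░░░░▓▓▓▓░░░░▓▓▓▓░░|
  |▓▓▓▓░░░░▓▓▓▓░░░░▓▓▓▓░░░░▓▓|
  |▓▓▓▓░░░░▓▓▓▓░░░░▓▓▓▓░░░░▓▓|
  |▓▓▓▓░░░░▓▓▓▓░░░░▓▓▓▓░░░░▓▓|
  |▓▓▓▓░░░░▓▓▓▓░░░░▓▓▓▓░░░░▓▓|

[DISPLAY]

░░░░▓▓▓▓░░░░▓▓▓▓░░░░▓▓▓▓░░       
░░░░▓▓▓▓░░░░▓▓▓▓░░░░▓▓▓▓░░       
░░░░▓▓▓▓░░░░▓▓▓▓░░░░▓▓▓▓░░       
░░░░▓▓▓▓░░░░▓▓▓▓░░░░▓▓▓▓░░       
▓▓▓▓░░░░▓▓▓▓░░░░▓▓▓▓░░░░▓▓       
▓▓▓▓░░░░▓▓▓▓░░░░▓▓▓▓░░░░▓▓       
▓▓▓▓░░░░▓▓▓▓░░░░▓▓▓▓░░░░▓▓       
▓▓▓▓░░░░▓▓▓▓░░░░▓▓▓▓░░░░▓▓       
░░░░▓▓▓▓░░░░▓▓▓▓░░░░▓▓▓▓░░       
░░░░▓▓▓▓░░░░▓▓▓▓░░░░▓▓▓▓░░       
░░░░▓▓▓▓░░░░▓▓▓▓░░░░▓▓▓▓░░       
░░░░▓▓▓▓░░░░▓▓▓▓░░░░▓▓▓▓░░       
▓▓▓▓░░░░▓▓▓▓░░░░▓▓▓▓░░░░▓▓       
▓▓▓▓░░░░▓▓▓▓░░░░▓▓▓▓░░░░▓▓       
▓▓▓▓░░░░▓▓▓▓░░░░▓▓▓▓░░░░▓▓       
▓▓▓▓░░░░▓▓▓▓░░░░▓▓▓▓░░░░▓▓       
                                 
                                 


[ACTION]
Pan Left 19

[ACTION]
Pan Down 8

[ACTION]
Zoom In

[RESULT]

▓▓▓▓▓▓▓▓░░░░░░░░▓▓▓▓▓▓▓▓░░░░░░░░▓
▓▓▓▓▓▓▓▓░░░░░░░░▓▓▓▓▓▓▓▓░░░░░░░░▓
▓▓▓▓▓▓▓▓░░░░░░░░▓▓▓▓▓▓▓▓░░░░░░░░▓
▓▓▓▓▓▓▓▓░░░░░░░░▓▓▓▓▓▓▓▓░░░░░░░░▓
▓▓▓▓▓▓▓▓░░░░░░░░▓▓▓▓▓▓▓▓░░░░░░░░▓
▓▓▓▓▓▓▓▓░░░░░░░░▓▓▓▓▓▓▓▓░░░░░░░░▓
▓▓▓▓▓▓▓▓░░░░░░░░▓▓▓▓▓▓▓▓░░░░░░░░▓
▓▓▓▓▓▓▓▓░░░░░░░░▓▓▓▓▓▓▓▓░░░░░░░░▓
░░░░░░░░▓▓▓▓▓▓▓▓░░░░░░░░▓▓▓▓▓▓▓▓░
░░░░░░░░▓▓▓▓▓▓▓▓░░░░░░░░▓▓▓▓▓▓▓▓░
░░░░░░░░▓▓▓▓▓▓▓▓░░░░░░░░▓▓▓▓▓▓▓▓░
░░░░░░░░▓▓▓▓▓▓▓▓░░░░░░░░▓▓▓▓▓▓▓▓░
░░░░░░░░▓▓▓▓▓▓▓▓░░░░░░░░▓▓▓▓▓▓▓▓░
░░░░░░░░▓▓▓▓▓▓▓▓░░░░░░░░▓▓▓▓▓▓▓▓░
░░░░░░░░▓▓▓▓▓▓▓▓░░░░░░░░▓▓▓▓▓▓▓▓░
░░░░░░░░▓▓▓▓▓▓▓▓░░░░░░░░▓▓▓▓▓▓▓▓░
▓▓▓▓▓▓▓▓░░░░░░░░▓▓▓▓▓▓▓▓░░░░░░░░▓
▓▓▓▓▓▓▓▓░░░░░░░░▓▓▓▓▓▓▓▓░░░░░░░░▓


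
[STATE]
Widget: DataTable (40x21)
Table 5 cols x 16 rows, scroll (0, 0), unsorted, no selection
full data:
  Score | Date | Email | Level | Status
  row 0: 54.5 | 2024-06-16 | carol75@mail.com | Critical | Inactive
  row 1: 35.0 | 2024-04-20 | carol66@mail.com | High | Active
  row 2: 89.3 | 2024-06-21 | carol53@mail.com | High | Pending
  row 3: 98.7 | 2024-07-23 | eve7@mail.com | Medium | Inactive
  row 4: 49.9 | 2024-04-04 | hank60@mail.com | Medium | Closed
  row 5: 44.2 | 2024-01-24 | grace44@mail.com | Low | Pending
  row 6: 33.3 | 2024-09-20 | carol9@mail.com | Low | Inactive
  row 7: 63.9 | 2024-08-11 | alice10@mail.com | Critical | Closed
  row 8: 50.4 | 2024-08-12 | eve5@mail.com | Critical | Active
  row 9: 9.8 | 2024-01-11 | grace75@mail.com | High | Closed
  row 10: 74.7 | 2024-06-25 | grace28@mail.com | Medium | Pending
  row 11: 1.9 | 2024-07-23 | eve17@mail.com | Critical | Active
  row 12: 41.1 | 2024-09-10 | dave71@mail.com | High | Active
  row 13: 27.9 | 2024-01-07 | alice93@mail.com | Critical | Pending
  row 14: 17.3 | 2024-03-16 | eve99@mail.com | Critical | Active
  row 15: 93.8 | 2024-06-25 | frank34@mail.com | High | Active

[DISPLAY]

Score│Date      │Email           │Level 
─────┼──────────┼────────────────┼──────
54.5 │2024-06-16│carol75@mail.com│Critic
35.0 │2024-04-20│carol66@mail.com│High  
89.3 │2024-06-21│carol53@mail.com│High  
98.7 │2024-07-23│eve7@mail.com   │Medium
49.9 │2024-04-04│hank60@mail.com │Medium
44.2 │2024-01-24│grace44@mail.com│Low   
33.3 │2024-09-20│carol9@mail.com │Low   
63.9 │2024-08-11│alice10@mail.com│Critic
50.4 │2024-08-12│eve5@mail.com   │Critic
9.8  │2024-01-11│grace75@mail.com│High  
74.7 │2024-06-25│grace28@mail.com│Medium
1.9  │2024-07-23│eve17@mail.com  │Critic
41.1 │2024-09-10│dave71@mail.com │High  
27.9 │2024-01-07│alice93@mail.com│Critic
17.3 │2024-03-16│eve99@mail.com  │Critic
93.8 │2024-06-25│frank34@mail.com│High  
                                        
                                        
                                        


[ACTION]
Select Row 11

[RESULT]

Score│Date      │Email           │Level 
─────┼──────────┼────────────────┼──────
54.5 │2024-06-16│carol75@mail.com│Critic
35.0 │2024-04-20│carol66@mail.com│High  
89.3 │2024-06-21│carol53@mail.com│High  
98.7 │2024-07-23│eve7@mail.com   │Medium
49.9 │2024-04-04│hank60@mail.com │Medium
44.2 │2024-01-24│grace44@mail.com│Low   
33.3 │2024-09-20│carol9@mail.com │Low   
63.9 │2024-08-11│alice10@mail.com│Critic
50.4 │2024-08-12│eve5@mail.com   │Critic
9.8  │2024-01-11│grace75@mail.com│High  
74.7 │2024-06-25│grace28@mail.com│Medium
>.9  │2024-07-23│eve17@mail.com  │Critic
41.1 │2024-09-10│dave71@mail.com │High  
27.9 │2024-01-07│alice93@mail.com│Critic
17.3 │2024-03-16│eve99@mail.com  │Critic
93.8 │2024-06-25│frank34@mail.com│High  
                                        
                                        
                                        


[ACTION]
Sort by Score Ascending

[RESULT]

Scor▲│Date      │Email           │Level 
─────┼──────────┼────────────────┼──────
1.9  │2024-07-23│eve17@mail.com  │Critic
9.8  │2024-01-11│grace75@mail.com│High  
17.3 │2024-03-16│eve99@mail.com  │Critic
27.9 │2024-01-07│alice93@mail.com│Critic
33.3 │2024-09-20│carol9@mail.com │Low   
35.0 │2024-04-20│carol66@mail.com│High  
41.1 │2024-09-10│dave71@mail.com │High  
44.2 │2024-01-24│grace44@mail.com│Low   
49.9 │2024-04-04│hank60@mail.com │Medium
50.4 │2024-08-12│eve5@mail.com   │Critic
54.5 │2024-06-16│carol75@mail.com│Critic
>3.9 │2024-08-11│alice10@mail.com│Critic
74.7 │2024-06-25│grace28@mail.com│Medium
89.3 │2024-06-21│carol53@mail.com│High  
93.8 │2024-06-25│frank34@mail.com│High  
98.7 │2024-07-23│eve7@mail.com   │Medium
                                        
                                        
                                        


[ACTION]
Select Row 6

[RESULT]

Scor▲│Date      │Email           │Level 
─────┼──────────┼────────────────┼──────
1.9  │2024-07-23│eve17@mail.com  │Critic
9.8  │2024-01-11│grace75@mail.com│High  
17.3 │2024-03-16│eve99@mail.com  │Critic
27.9 │2024-01-07│alice93@mail.com│Critic
33.3 │2024-09-20│carol9@mail.com │Low   
35.0 │2024-04-20│carol66@mail.com│High  
>1.1 │2024-09-10│dave71@mail.com │High  
44.2 │2024-01-24│grace44@mail.com│Low   
49.9 │2024-04-04│hank60@mail.com │Medium
50.4 │2024-08-12│eve5@mail.com   │Critic
54.5 │2024-06-16│carol75@mail.com│Critic
63.9 │2024-08-11│alice10@mail.com│Critic
74.7 │2024-06-25│grace28@mail.com│Medium
89.3 │2024-06-21│carol53@mail.com│High  
93.8 │2024-06-25│frank34@mail.com│High  
98.7 │2024-07-23│eve7@mail.com   │Medium
                                        
                                        
                                        


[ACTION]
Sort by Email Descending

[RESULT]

Score│Date      │Email          ▼│Level 
─────┼──────────┼────────────────┼──────
49.9 │2024-04-04│hank60@mail.com │Medium
9.8  │2024-01-11│grace75@mail.com│High  
44.2 │2024-01-24│grace44@mail.com│Low   
74.7 │2024-06-25│grace28@mail.com│Medium
93.8 │2024-06-25│frank34@mail.com│High  
17.3 │2024-03-16│eve99@mail.com  │Critic
>8.7 │2024-07-23│eve7@mail.com   │Medium
50.4 │2024-08-12│eve5@mail.com   │Critic
1.9  │2024-07-23│eve17@mail.com  │Critic
41.1 │2024-09-10│dave71@mail.com │High  
33.3 │2024-09-20│carol9@mail.com │Low   
54.5 │2024-06-16│carol75@mail.com│Critic
35.0 │2024-04-20│carol66@mail.com│High  
89.3 │2024-06-21│carol53@mail.com│High  
27.9 │2024-01-07│alice93@mail.com│Critic
63.9 │2024-08-11│alice10@mail.com│Critic
                                        
                                        
                                        


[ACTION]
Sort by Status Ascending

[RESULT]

Score│Date      │Email           │Level 
─────┼──────────┼────────────────┼──────
93.8 │2024-06-25│frank34@mail.com│High  
17.3 │2024-03-16│eve99@mail.com  │Critic
50.4 │2024-08-12│eve5@mail.com   │Critic
1.9  │2024-07-23│eve17@mail.com  │Critic
41.1 │2024-09-10│dave71@mail.com │High  
35.0 │2024-04-20│carol66@mail.com│High  
>9.9 │2024-04-04│hank60@mail.com │Medium
9.8  │2024-01-11│grace75@mail.com│High  
63.9 │2024-08-11│alice10@mail.com│Critic
98.7 │2024-07-23│eve7@mail.com   │Medium
33.3 │2024-09-20│carol9@mail.com │Low   
54.5 │2024-06-16│carol75@mail.com│Critic
44.2 │2024-01-24│grace44@mail.com│Low   
74.7 │2024-06-25│grace28@mail.com│Medium
89.3 │2024-06-21│carol53@mail.com│High  
27.9 │2024-01-07│alice93@mail.com│Critic
                                        
                                        
                                        


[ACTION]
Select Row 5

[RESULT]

Score│Date      │Email           │Level 
─────┼──────────┼────────────────┼──────
93.8 │2024-06-25│frank34@mail.com│High  
17.3 │2024-03-16│eve99@mail.com  │Critic
50.4 │2024-08-12│eve5@mail.com   │Critic
1.9  │2024-07-23│eve17@mail.com  │Critic
41.1 │2024-09-10│dave71@mail.com │High  
>5.0 │2024-04-20│carol66@mail.com│High  
49.9 │2024-04-04│hank60@mail.com │Medium
9.8  │2024-01-11│grace75@mail.com│High  
63.9 │2024-08-11│alice10@mail.com│Critic
98.7 │2024-07-23│eve7@mail.com   │Medium
33.3 │2024-09-20│carol9@mail.com │Low   
54.5 │2024-06-16│carol75@mail.com│Critic
44.2 │2024-01-24│grace44@mail.com│Low   
74.7 │2024-06-25│grace28@mail.com│Medium
89.3 │2024-06-21│carol53@mail.com│High  
27.9 │2024-01-07│alice93@mail.com│Critic
                                        
                                        
                                        
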